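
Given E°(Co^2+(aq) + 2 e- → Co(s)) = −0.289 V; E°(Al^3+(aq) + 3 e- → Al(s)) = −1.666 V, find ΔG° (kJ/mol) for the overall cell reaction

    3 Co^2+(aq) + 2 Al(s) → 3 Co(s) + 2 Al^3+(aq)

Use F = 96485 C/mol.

In the reaction as written Co^2+(aq) is reduced, so the Co²⁺/Co couple is the cathode and Al³⁺/Al is the anode.
E°cell = −0.289 − (−1.666) = +1.377 V; balancing electrons gives n = 6.
ΔG° = −nFE°cell = −(6)(96485)(+1.377) J/mol = −797 kJ/mol.

−797 kJ/mol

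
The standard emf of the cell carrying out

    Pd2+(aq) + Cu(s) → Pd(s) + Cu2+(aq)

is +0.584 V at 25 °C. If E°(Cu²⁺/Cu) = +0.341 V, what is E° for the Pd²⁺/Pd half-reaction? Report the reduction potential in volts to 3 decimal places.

In the reaction as written the Pd²⁺/Pd couple is reduced (cathode) and Cu²⁺/Cu is oxidized (anode), so E°cell = E°(Pd²⁺/Pd) − E°(Cu²⁺/Cu).
E°(Pd²⁺/Pd) = E°cell + E°(anode) = +0.584 + (+0.341) = +0.925 V.

+0.925 V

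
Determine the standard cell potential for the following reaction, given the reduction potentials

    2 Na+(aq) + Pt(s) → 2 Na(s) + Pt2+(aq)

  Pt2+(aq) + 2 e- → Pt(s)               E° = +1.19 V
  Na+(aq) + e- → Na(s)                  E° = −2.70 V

−3.89 V

In the reaction as written, Na+(aq) is reduced (cathode) and Pt2+(aq) is produced by oxidation at the anode.
E°cell = E°(cathode) − E°(anode) = −2.70 − (+1.19) = −3.89 V.
The negative E°cell means the reaction is non-spontaneous in the direction written.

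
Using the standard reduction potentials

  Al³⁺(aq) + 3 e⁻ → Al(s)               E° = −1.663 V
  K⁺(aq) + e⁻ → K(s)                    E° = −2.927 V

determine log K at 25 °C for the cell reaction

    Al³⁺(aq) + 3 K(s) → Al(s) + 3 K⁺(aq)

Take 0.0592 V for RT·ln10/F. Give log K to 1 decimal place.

log K = 64.1

The Al³⁺/Al couple is reduced (cathode); E°cell = −1.663 − (−2.927) = +1.264 V with n = 3.
At equilibrium E = 0, so log K = nE°cell / 0.0592 = (3)(+1.264) / 0.0592 = 64.1.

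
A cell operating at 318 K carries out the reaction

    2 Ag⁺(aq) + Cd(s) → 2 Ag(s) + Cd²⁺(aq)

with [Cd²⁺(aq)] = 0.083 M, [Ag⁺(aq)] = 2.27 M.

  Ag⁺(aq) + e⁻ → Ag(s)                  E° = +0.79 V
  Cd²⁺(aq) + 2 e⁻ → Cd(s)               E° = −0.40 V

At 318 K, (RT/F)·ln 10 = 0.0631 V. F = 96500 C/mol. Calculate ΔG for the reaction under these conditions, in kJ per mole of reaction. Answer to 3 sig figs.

−241 kJ/mol

E°cell = +0.79 − (−0.40) = +1.19 V; the balanced reaction transfers n = 2 electrons.
The reaction quotient is [Cd²⁺(aq)] / [Ag⁺(aq)]^2 = 0.0161; by Nernst, E = +1.19 − (0.0631/2)(−1.793) = +1.2466 V.
ΔG = −nFE = −(2)(96500)(+1.2466) J/mol = −241 kJ/mol.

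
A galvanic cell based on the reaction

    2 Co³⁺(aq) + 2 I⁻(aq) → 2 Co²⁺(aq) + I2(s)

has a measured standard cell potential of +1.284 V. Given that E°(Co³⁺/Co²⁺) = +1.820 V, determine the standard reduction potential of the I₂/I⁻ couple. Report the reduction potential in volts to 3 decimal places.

In the reaction as written the Co³⁺/Co²⁺ couple is reduced (cathode) and I₂/I⁻ is oxidized (anode), so E°cell = E°(Co³⁺/Co²⁺) − E°(I₂/I⁻).
E°(I₂/I⁻) = E°(cathode) − E°cell = +1.820 − (+1.284) = +0.536 V.

+0.536 V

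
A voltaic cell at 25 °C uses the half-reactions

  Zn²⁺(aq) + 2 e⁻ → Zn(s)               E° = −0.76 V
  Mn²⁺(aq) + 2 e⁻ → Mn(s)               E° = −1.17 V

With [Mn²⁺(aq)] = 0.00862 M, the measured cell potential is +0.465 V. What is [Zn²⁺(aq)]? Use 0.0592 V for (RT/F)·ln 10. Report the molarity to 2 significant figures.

0.62 M

The Zn²⁺/Zn couple has the larger reduction potential, so it is the cathode: E°cell = −0.76 − (−1.17) = +0.41 V and n = 2.
Since E = E° − (0.0592/n)·log Q, log Q = n(E° − E)/0.0592 = −1.858.
The balanced reaction is Zn²⁺(aq) + Mn(s) → Zn(s) + Mn²⁺(aq), so Q = [Mn²⁺(aq)] / [Zn²⁺(aq)].
Substituting the known concentrations and solving, log [Zn²⁺(aq)] = −0.206 and [Zn²⁺(aq)] = 0.62 M.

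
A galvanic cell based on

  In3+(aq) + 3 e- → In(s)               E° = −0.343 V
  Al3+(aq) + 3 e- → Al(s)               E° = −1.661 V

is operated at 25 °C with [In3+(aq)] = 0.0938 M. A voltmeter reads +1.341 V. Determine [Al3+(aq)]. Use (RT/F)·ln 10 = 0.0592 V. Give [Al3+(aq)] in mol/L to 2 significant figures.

0.0064 M

In³⁺/In is the cathode (higher E°); E°cell = −0.343 − (−1.661) = +1.318 V with n = 3.
Rearranging E = E° − (0.0592/n)·log Q gives log Q = 3(+1.318 − (+1.341))/0.0592 = −1.166.
The balanced reaction is In3+(aq) + Al(s) → In(s) + Al3+(aq), so Q = [Al3+(aq)] / [In3+(aq)].
Solving for the unknown gives log [Al3+(aq)] = −2.194, so [Al3+(aq)] ≈ 0.0064 M.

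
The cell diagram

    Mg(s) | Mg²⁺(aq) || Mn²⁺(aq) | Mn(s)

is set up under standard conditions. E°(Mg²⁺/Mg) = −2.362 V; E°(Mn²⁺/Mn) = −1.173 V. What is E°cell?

By convention the left-hand electrode in cell notation is the anode (oxidation) and the right-hand electrode is the cathode (reduction).
E°cell = E°(right) − E°(left) = −1.173 − (−2.362) = +1.189 V.

+1.189 V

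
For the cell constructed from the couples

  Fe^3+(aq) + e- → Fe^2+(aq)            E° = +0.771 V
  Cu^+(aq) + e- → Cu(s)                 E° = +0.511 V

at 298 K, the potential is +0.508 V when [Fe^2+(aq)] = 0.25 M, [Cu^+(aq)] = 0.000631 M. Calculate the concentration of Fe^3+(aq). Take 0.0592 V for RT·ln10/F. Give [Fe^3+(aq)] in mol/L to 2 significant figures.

The Fe³⁺/Fe²⁺ couple has the larger reduction potential, so it is the cathode: E°cell = +0.771 − (+0.511) = +0.260 V and n = 1.
From the Nernst equation, log Q = n(E° − E)/0.0592 = 1·(+0.260 − (+0.508))/0.0592 = −4.189.
For Fe^3+(aq) + Cu(s) → Fe^2+(aq) + Cu^+(aq), the reaction quotient is Q = ([Fe^2+(aq)]·[Cu^+(aq)]) / [Fe^3+(aq)].
Substituting the known concentrations and solving, log [Fe^3+(aq)] = 0.387 and [Fe^3+(aq)] = 2.4 M.

2.4 M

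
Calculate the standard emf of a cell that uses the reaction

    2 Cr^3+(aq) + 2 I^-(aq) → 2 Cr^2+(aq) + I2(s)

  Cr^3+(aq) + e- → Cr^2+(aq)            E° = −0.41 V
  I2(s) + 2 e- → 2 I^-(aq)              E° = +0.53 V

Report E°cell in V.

In the reaction as written, Cr^3+(aq) is reduced (cathode) and I2(s) is produced by oxidation at the anode.
E°cell = E°(cathode) − E°(anode) = −0.41 − (+0.53) = −0.94 V.
The negative E°cell means the reaction is non-spontaneous in the direction written.

−0.94 V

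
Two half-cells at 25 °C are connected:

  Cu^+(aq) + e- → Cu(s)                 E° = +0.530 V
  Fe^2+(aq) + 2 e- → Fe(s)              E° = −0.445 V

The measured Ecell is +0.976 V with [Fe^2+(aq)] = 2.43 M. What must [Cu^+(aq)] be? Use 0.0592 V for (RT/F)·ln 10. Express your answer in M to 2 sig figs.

Cu⁺/Cu is the cathode (higher E°); E°cell = +0.530 − (−0.445) = +0.975 V with n = 2.
Rearranging E = E° − (0.0592/n)·log Q gives log Q = 2(+0.975 − (+0.976))/0.0592 = −0.034.
Balancing electrons gives 2 Cu^+(aq) + Fe(s) → 2 Cu(s) + Fe^2+(aq); thus Q = [Fe^2+(aq)] / [Cu^+(aq)]^2.
Substituting the known concentrations and solving, log [Cu^+(aq)] = 0.210 and [Cu^+(aq)] = 1.6 M.

1.6 M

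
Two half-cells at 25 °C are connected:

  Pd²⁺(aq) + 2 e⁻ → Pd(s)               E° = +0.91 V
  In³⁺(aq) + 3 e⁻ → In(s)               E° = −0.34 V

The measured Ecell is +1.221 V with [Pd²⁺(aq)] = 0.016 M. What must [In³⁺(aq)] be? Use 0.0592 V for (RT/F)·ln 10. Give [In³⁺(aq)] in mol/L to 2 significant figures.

With Pd²⁺/Pd at the cathode and In³⁺/In at the anode, E°cell = +0.91 − (−0.34) = +1.25 V (n = 6).
Rearranging E = E° − (0.0592/n)·log Q gives log Q = 6(+1.25 − (+1.221))/0.0592 = 2.939.
Balancing electrons gives 3 Pd²⁺(aq) + 2 In(s) → 3 Pd(s) + 2 In³⁺(aq); thus Q = [In³⁺(aq)]^2 / [Pd²⁺(aq)]^3.
Isolating [In³⁺(aq)] in Q = 10^{2.939} yields log [In³⁺(aq)] = −1.224, i.e. 0.060 M.

0.060 M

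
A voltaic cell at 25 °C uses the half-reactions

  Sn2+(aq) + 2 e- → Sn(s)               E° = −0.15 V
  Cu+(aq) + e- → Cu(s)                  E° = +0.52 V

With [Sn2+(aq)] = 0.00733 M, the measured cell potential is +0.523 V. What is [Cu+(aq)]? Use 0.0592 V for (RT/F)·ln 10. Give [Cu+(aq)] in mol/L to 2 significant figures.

With Cu⁺/Cu at the cathode and Sn²⁺/Sn at the anode, E°cell = +0.52 − (−0.15) = +0.67 V (n = 2).
Since E = E° − (0.0592/n)·log Q, log Q = n(E° − E)/0.0592 = 4.966.
The balanced reaction is 2 Cu+(aq) + Sn(s) → 2 Cu(s) + Sn2+(aq), so Q = [Sn2+(aq)] / [Cu+(aq)]^2.
Solving for the unknown gives log [Cu+(aq)] = −3.550, so [Cu+(aq)] ≈ 0.00028 M.

0.00028 M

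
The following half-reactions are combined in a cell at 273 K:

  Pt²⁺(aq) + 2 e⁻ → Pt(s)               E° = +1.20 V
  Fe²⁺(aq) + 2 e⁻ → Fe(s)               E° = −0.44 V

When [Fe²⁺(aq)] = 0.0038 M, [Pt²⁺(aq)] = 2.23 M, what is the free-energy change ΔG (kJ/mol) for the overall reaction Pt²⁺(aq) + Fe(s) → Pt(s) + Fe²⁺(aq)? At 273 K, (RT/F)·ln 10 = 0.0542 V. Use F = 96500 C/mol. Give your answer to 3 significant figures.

−331 kJ/mol

With Pt²⁺/Pt reduced at the cathode, E°cell = +1.20 − (−0.44) = +1.64 V and n = 2.
The reaction quotient is [Fe²⁺(aq)] / [Pt²⁺(aq)] = 0.0017; by Nernst, E = +1.64 − (0.0542/2)(−2.769) = +1.7150 V.
ΔG = −nFE = −(2)(96500)(+1.7150) J/mol = −331 kJ/mol.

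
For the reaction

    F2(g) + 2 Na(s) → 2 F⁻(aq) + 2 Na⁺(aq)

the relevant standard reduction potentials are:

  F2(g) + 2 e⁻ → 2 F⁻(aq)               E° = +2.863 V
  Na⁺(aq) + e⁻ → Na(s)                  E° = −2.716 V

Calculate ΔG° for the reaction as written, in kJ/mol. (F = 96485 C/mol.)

In the reaction as written F2(g) is reduced, so the F₂/F⁻ couple is the cathode and Na⁺/Na is the anode.
E°cell = +2.863 − (−2.716) = +5.579 V; balancing electrons gives n = 2.
ΔG° = −nFE°cell = −(2)(96485)(+5.579) J/mol = −1077 kJ/mol.

−1077 kJ/mol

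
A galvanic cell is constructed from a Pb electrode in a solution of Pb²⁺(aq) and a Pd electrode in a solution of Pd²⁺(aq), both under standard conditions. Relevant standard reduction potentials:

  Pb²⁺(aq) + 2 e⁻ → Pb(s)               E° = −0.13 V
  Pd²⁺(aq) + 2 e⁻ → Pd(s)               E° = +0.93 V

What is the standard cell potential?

+1.06 V

Of the two couples in this cell, the one with the more positive reduction potential is reduced at the cathode: here that is Pd²⁺/Pd (+0.93 V); Pb²⁺/Pb (−0.13 V) is the anode.
E°cell = E°(cathode) − E°(anode) = +0.93 − (−0.13) = +1.06 V.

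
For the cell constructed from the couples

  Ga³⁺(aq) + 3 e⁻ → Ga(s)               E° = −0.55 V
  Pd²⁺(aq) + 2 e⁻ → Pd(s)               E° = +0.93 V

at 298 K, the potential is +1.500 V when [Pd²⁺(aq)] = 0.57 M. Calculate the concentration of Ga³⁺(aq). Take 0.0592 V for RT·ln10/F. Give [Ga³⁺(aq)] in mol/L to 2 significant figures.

The Pd²⁺/Pd couple has the larger reduction potential, so it is the cathode: E°cell = +0.93 − (−0.55) = +1.48 V and n = 6.
Since E = E° − (0.0592/n)·log Q, log Q = n(E° − E)/0.0592 = −2.027.
The balanced reaction is 3 Pd²⁺(aq) + 2 Ga(s) → 3 Pd(s) + 2 Ga³⁺(aq), so Q = [Ga³⁺(aq)]^2 / [Pd²⁺(aq)]^3.
Substituting the known concentrations and solving, log [Ga³⁺(aq)] = −1.380 and [Ga³⁺(aq)] = 0.042 M.

0.042 M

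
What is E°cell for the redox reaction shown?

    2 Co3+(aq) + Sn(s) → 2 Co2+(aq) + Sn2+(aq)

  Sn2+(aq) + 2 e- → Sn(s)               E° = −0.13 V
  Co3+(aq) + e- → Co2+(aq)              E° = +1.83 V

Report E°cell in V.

Co3+(aq) gains electrons, so the Co³⁺/Co²⁺ couple is the cathode; the Sn²⁺/Sn couple is the anode.
E°cell = E°(cathode) − E°(anode) = +1.83 − (−0.13) = +1.96 V.
The positive value indicates the reaction is spontaneous as written.

+1.96 V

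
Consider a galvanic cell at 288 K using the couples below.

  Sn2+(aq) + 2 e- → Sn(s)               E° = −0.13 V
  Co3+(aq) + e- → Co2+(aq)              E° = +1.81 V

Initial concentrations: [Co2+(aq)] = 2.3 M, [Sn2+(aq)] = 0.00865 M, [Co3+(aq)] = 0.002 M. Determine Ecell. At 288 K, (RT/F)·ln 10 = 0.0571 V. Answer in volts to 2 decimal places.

+1.82 V

The Co³⁺/Co²⁺ couple has the more positive E°, so it is the cathode; Sn²⁺/Sn is the anode.
E°cell = E°cat − E°an = +1.81 − (−0.13) = +1.94 V; n = 2.
Balancing gives 2 Co3+(aq) + Sn(s) → 2 Co2+(aq) + Sn2+(aq); hence Q = ([Co2+(aq)]^2·[Sn2+(aq)]) / [Co3+(aq)]^2 = 1.14×10^4 (log Q = 4.058).
Applying E = E° − (RT ln10/nF)·log Q gives +1.94 − (0.0571/2)(4.058) = +1.82 V.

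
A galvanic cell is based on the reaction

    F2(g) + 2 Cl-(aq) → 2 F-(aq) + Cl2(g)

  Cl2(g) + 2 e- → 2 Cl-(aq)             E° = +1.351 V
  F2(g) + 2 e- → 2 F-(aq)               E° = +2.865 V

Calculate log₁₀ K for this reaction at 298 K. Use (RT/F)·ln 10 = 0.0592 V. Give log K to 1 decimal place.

log K = 51.1

The F₂/F⁻ couple is reduced (cathode); E°cell = +2.865 − (+1.351) = +1.514 V with n = 2.
At equilibrium E = 0, so log K = nE°cell / 0.0592 = (2)(+1.514) / 0.0592 = 51.1.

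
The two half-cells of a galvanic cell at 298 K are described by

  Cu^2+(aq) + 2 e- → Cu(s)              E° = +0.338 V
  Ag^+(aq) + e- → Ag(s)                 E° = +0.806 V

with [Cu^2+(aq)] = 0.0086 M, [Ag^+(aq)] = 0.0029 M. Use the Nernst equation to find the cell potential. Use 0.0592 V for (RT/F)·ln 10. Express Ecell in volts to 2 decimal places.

+0.38 V

Ag⁺/Ag is reduced (cathode, E° = +0.806 V) and Cu²⁺/Cu is oxidized (anode).
E°cell = +0.806 − (+0.338) = +0.468 V, with n = 2 electrons transferred.
For the overall reaction 2 Ag^+(aq) + Cu(s) → 2 Ag(s) + Cu^2+(aq), Q = [Cu^2+(aq)] / [Ag^+(aq)]^2 = 1.02×10^3, giving log Q = 3.010.
Applying E = E° − (RT ln10/nF)·log Q gives +0.468 − (0.0592/2)(3.010) = +0.38 V.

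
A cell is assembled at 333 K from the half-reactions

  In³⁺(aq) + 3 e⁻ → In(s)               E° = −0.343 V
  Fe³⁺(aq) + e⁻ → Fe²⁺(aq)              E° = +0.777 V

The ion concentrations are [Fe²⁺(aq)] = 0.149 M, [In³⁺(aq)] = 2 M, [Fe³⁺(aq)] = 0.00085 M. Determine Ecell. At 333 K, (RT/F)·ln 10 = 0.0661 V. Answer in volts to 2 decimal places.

+0.97 V

The Fe³⁺/Fe²⁺ couple has the more positive E°, so it is the cathode; In³⁺/In is the anode.
The standard potential is +0.777 − (−0.343) = +1.120 V and the balanced reaction transfers n = 3 electrons.
The balanced reaction is 3 Fe³⁺(aq) + In(s) → 3 Fe²⁺(aq) + In³⁺(aq), so Q = ([Fe²⁺(aq)]^3·[In³⁺(aq)]) / [Fe³⁺(aq)]^3 = 1.08×10^7 and log Q = 7.032.
Applying E = E° − (RT ln10/nF)·log Q gives +1.120 − (0.0661/3)(7.032) = +0.97 V.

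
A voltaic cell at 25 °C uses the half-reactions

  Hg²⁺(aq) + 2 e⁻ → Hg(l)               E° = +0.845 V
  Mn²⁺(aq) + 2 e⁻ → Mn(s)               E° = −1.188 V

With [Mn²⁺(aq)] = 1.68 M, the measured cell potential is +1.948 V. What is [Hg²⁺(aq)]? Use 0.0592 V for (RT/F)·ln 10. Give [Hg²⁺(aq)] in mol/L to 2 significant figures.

0.0023 M

With Hg²⁺/Hg at the cathode and Mn²⁺/Mn at the anode, E°cell = +0.845 − (−1.188) = +2.033 V (n = 2).
From the Nernst equation, log Q = n(E° − E)/0.0592 = 2·(+2.033 − (+1.948))/0.0592 = 2.872.
For Hg²⁺(aq) + Mn(s) → Hg(l) + Mn²⁺(aq), the reaction quotient is Q = [Mn²⁺(aq)] / [Hg²⁺(aq)].
Substituting the known concentrations and solving, log [Hg²⁺(aq)] = −2.647 and [Hg²⁺(aq)] = 0.0023 M.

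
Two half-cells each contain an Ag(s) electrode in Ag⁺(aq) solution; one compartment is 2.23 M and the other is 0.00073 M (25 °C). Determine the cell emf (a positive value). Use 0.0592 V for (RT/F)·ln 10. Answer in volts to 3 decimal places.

0.206 V

For a concentration cell E°cell = 0, since both electrodes use the same couple.
The compartment with the higher Ag⁺(aq) concentration (2.23 M) acts as the cathode; ions are reduced there and produced at the dilute (0.00073 M) anode.
With n = 1, Ecell = −(0.0592/1)·log([dilute]/[conc]) = −(0.0592/1)·log(0.00073/2.23) = +0.206 V.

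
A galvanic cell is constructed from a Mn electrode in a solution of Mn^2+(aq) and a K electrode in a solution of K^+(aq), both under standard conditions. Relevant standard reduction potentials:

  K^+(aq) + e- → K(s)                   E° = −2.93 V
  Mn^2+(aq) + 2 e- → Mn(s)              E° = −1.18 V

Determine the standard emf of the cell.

Of the two couples in this cell, the one with the more positive reduction potential is reduced at the cathode: here that is Mn²⁺/Mn (−1.18 V); K⁺/K (−2.93 V) is the anode.
E°cell = E°(cathode) − E°(anode) = −1.18 − (−2.93) = +1.75 V.

+1.75 V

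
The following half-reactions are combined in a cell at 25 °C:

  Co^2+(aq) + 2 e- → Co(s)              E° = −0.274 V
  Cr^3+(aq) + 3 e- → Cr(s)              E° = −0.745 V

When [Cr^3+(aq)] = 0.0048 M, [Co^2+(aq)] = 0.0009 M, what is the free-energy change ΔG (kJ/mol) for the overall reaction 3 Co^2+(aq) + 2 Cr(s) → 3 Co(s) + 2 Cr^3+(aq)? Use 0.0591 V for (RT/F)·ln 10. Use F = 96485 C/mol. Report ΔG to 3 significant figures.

With Co²⁺/Co reduced at the cathode, E°cell = −0.274 − (−0.745) = +0.471 V and n = 6.
Here Q = [Cr^3+(aq)]^2 / [Co^2+(aq)]^3 = 3.16×10^4 (log Q = 4.500), giving E = +0.471 − (0.0591/6)·(4.500) = +0.4267 V.
Finally ΔG = −nFE = −(6)(96485 C/mol)(+0.4267 V) = −247 kJ/mol.

−247 kJ/mol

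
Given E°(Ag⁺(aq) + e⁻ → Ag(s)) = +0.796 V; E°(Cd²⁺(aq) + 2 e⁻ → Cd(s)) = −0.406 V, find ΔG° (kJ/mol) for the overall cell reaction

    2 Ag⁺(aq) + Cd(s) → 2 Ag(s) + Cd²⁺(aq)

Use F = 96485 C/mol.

In the reaction as written Ag⁺(aq) is reduced, so the Ag⁺/Ag couple is the cathode and Cd²⁺/Cd is the anode.
E°cell = +0.796 − (−0.406) = +1.202 V; balancing electrons gives n = 2.
ΔG° = −nFE°cell = −(2)(96485)(+1.202) J/mol = −232 kJ/mol.

−232 kJ/mol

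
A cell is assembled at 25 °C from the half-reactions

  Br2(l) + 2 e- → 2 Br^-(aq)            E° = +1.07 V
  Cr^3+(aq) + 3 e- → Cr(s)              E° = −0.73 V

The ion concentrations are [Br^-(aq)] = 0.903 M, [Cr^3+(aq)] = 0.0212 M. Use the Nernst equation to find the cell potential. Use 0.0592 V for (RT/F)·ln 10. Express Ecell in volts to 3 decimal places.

+1.836 V

Br₂/Br⁻ is reduced (cathode, E° = +1.07 V) and Cr³⁺/Cr is oxidized (anode).
The standard potential is +1.07 − (−0.73) = +1.80 V and the balanced reaction transfers n = 6 electrons.
For the overall reaction 3 Br2(l) + 2 Cr(s) → 6 Br^-(aq) + 2 Cr^3+(aq), Q = [Br^-(aq)]^6·[Cr^3+(aq)]^2 = 0.000244, giving log Q = −3.613.
E = E° − (0.0592/n)·log Q = +1.80 − (0.0592/6)(−3.613) = +1.836 V.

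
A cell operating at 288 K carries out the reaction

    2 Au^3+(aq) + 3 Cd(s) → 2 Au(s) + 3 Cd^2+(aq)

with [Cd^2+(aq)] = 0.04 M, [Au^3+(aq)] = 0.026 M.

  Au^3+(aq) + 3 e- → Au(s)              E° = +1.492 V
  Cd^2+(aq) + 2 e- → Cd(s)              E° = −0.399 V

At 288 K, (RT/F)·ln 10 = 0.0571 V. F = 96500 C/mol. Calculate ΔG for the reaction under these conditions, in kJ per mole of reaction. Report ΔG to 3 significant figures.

−1100 kJ/mol

With Au³⁺/Au reduced at the cathode, E°cell = +1.492 − (−0.399) = +1.891 V and n = 6.
Here Q = [Cd^2+(aq)]^3 / [Au^3+(aq)]^2 = 0.0947 (log Q = −1.024), giving E = +1.891 − (0.0571/6)·(−1.024) = +1.9007 V.
Then ΔG = −nFE = −6 × 96500 × +1.9007 J/mol = −1100 kJ/mol.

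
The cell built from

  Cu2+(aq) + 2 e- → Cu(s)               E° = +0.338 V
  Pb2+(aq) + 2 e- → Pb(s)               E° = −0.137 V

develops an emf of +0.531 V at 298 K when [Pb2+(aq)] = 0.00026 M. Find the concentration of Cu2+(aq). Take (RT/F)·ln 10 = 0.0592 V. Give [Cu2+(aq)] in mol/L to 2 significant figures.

0.020 M

With Cu²⁺/Cu at the cathode and Pb²⁺/Pb at the anode, E°cell = +0.338 − (−0.137) = +0.475 V (n = 2).
From the Nernst equation, log Q = n(E° − E)/0.0592 = 2·(+0.475 − (+0.531))/0.0592 = −1.892.
For Cu2+(aq) + Pb(s) → Cu(s) + Pb2+(aq), the reaction quotient is Q = [Pb2+(aq)] / [Cu2+(aq)].
Isolating [Cu2+(aq)] in Q = 10^{−1.892} yields log [Cu2+(aq)] = −1.693, i.e. 0.020 M.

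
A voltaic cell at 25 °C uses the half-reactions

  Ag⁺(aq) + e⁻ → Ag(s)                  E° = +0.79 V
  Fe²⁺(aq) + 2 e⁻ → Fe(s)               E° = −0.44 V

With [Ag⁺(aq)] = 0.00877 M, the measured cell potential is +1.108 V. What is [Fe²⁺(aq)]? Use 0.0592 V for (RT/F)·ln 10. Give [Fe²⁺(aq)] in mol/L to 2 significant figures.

With Ag⁺/Ag at the cathode and Fe²⁺/Fe at the anode, E°cell = +0.79 − (−0.44) = +1.23 V (n = 2).
Rearranging E = E° − (0.0592/n)·log Q gives log Q = 2(+1.23 − (+1.108))/0.0592 = 4.122.
The balanced reaction is 2 Ag⁺(aq) + Fe(s) → 2 Ag(s) + Fe²⁺(aq), so Q = [Fe²⁺(aq)] / [Ag⁺(aq)]^2.
Substituting the known concentrations and solving, log [Fe²⁺(aq)] = 0.008 and [Fe²⁺(aq)] = 1.0 M.

1.0 M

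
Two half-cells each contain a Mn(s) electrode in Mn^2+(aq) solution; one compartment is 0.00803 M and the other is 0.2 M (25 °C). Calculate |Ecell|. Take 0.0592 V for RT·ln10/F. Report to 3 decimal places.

0.041 V

For a concentration cell E°cell = 0, since both electrodes use the same couple.
The compartment with the higher Mn^2+(aq) concentration (0.2 M) acts as the cathode; ions are reduced there and produced at the dilute (0.00803 M) anode.
With n = 2, Ecell = −(0.0592/2)·log([dilute]/[conc]) = −(0.0592/2)·log(0.00803/0.2) = +0.041 V.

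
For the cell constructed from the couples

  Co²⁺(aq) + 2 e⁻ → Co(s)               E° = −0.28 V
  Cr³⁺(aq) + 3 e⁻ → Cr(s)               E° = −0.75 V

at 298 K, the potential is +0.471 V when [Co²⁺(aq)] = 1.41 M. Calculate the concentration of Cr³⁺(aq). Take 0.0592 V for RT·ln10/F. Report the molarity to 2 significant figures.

1.5 M

The Co²⁺/Co couple has the larger reduction potential, so it is the cathode: E°cell = −0.28 − (−0.75) = +0.47 V and n = 6.
From the Nernst equation, log Q = n(E° − E)/0.0592 = 6·(+0.47 − (+0.471))/0.0592 = −0.101.
The balanced reaction is 3 Co²⁺(aq) + 2 Cr(s) → 3 Co(s) + 2 Cr³⁺(aq), so Q = [Cr³⁺(aq)]^2 / [Co²⁺(aq)]^3.
Isolating [Cr³⁺(aq)] in Q = 10^{−0.101} yields log [Cr³⁺(aq)] = 0.173, i.e. 1.5 M.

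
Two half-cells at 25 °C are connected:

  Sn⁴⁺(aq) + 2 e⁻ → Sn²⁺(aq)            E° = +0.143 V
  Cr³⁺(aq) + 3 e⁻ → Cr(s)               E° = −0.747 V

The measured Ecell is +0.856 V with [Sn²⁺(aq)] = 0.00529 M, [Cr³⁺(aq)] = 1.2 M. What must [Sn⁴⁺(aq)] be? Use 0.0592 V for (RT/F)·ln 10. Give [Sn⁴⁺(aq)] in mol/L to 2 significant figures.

0.00042 M

The Sn⁴⁺/Sn²⁺ couple has the larger reduction potential, so it is the cathode: E°cell = +0.143 − (−0.747) = +0.890 V and n = 6.
From the Nernst equation, log Q = n(E° − E)/0.0592 = 6·(+0.890 − (+0.856))/0.0592 = 3.446.
For 3 Sn⁴⁺(aq) + 2 Cr(s) → 3 Sn²⁺(aq) + 2 Cr³⁺(aq), the reaction quotient is Q = ([Sn²⁺(aq)]^3·[Cr³⁺(aq)]^2) / [Sn⁴⁺(aq)]^3.
Isolating [Sn⁴⁺(aq)] in Q = 10^{3.446} yields log [Sn⁴⁺(aq)] = −3.372, i.e. 0.00042 M.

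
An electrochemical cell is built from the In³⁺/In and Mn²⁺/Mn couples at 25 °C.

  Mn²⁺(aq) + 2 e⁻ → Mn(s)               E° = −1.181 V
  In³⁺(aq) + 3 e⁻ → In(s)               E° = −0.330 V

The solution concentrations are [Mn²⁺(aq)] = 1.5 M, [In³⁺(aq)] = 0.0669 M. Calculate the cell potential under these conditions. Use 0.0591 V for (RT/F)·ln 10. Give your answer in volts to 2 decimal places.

+0.82 V

In³⁺/In is reduced (cathode, E° = −0.330 V) and Mn²⁺/Mn is oxidized (anode).
E°cell = −0.330 − (−1.181) = +0.851 V, with n = 6 electrons transferred.
Balancing gives 2 In³⁺(aq) + 3 Mn(s) → 2 In(s) + 3 Mn²⁺(aq); hence Q = [Mn²⁺(aq)]^3 / [In³⁺(aq)]^2 = 754 (log Q = 2.877).
E = E° − (0.0591/n)·log Q = +0.851 − (0.0591/6)(2.877) = +0.82 V.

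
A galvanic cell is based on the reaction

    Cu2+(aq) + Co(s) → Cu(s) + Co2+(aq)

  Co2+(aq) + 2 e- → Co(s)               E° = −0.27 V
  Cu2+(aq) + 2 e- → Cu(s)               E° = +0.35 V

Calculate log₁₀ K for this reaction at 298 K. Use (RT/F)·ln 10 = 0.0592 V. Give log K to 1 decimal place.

The Cu²⁺/Cu couple is reduced (cathode); E°cell = +0.35 − (−0.27) = +0.62 V with n = 2.
At equilibrium E = 0, so log K = nE°cell / 0.0592 = (2)(+0.62) / 0.0592 = 20.9.

log K = 20.9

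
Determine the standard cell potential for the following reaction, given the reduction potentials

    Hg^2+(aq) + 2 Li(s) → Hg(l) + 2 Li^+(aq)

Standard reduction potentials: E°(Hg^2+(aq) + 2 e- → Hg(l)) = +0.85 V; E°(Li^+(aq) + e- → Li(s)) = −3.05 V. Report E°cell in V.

+3.90 V

In the reaction as written, Hg^2+(aq) is reduced (cathode) and Li^+(aq) is produced by oxidation at the anode.
E°cell = E°(cathode) − E°(anode) = +0.85 − (−3.05) = +3.90 V.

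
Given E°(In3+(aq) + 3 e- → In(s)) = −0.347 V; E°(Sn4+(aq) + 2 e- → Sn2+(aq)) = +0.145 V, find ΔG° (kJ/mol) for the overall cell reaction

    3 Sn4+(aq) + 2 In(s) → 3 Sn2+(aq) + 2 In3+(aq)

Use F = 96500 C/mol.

−285 kJ/mol

In the reaction as written Sn4+(aq) is reduced, so the Sn⁴⁺/Sn²⁺ couple is the cathode and In³⁺/In is the anode.
E°cell = +0.145 − (−0.347) = +0.492 V; balancing electrons gives n = 6.
ΔG° = −nFE°cell = −(6)(96500)(+0.492) J/mol = −285 kJ/mol.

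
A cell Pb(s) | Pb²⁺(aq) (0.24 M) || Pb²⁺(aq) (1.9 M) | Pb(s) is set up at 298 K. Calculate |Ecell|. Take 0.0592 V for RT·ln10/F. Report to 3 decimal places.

For a concentration cell E°cell = 0, since both electrodes use the same couple.
The compartment with the higher Pb²⁺(aq) concentration (1.9 M) acts as the cathode; ions are reduced there and produced at the dilute (0.24 M) anode.
With n = 2, Ecell = −(0.0592/2)·log([dilute]/[conc]) = −(0.0592/2)·log(0.24/1.9) = +0.027 V.

0.027 V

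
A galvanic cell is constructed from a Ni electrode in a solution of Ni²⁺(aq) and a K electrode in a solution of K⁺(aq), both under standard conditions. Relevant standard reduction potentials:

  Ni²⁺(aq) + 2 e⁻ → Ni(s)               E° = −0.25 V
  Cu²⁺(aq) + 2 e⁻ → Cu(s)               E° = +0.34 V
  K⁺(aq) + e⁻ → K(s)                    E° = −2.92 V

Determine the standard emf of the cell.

+2.67 V

Of the two couples in this cell, the one with the more positive reduction potential is reduced at the cathode: here that is Ni²⁺/Ni (−0.25 V); K⁺/K (−2.92 V) is the anode.
E°cell = E°(cathode) − E°(anode) = −0.25 − (−2.92) = +2.67 V.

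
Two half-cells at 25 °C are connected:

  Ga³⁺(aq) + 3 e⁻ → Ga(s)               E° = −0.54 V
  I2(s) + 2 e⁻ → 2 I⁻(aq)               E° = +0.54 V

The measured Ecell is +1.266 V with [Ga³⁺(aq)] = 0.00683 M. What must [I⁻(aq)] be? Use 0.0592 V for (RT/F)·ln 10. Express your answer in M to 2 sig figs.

0.0038 M

The I₂/I⁻ couple has the larger reduction potential, so it is the cathode: E°cell = +0.54 − (−0.54) = +1.08 V and n = 6.
Rearranging E = E° − (0.0592/n)·log Q gives log Q = 6(+1.08 − (+1.266))/0.0592 = −18.851.
Balancing electrons gives 3 I2(s) + 2 Ga(s) → 6 I⁻(aq) + 2 Ga³⁺(aq); thus Q = [I⁻(aq)]^6·[Ga³⁺(aq)]^2.
Solving for the unknown gives log [I⁻(aq)] = −2.420, so [I⁻(aq)] ≈ 0.0038 M.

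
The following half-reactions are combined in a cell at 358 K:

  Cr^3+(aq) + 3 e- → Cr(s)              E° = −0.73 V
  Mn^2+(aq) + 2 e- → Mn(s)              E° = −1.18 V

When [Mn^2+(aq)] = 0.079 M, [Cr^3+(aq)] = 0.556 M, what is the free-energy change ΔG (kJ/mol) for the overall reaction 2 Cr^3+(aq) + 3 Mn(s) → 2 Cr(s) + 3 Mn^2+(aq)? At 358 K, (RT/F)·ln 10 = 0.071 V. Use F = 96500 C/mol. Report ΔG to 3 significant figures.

−280 kJ/mol

E°cell = −0.73 − (−1.18) = +0.45 V; the balanced reaction transfers n = 6 electrons.
Here Q = [Mn^2+(aq)]^3 / [Cr^3+(aq)]^2 = 0.00159 (log Q = −2.797), giving E = +0.45 − (0.071/6)·(−2.797) = +0.4831 V.
ΔG = −nFE = −(6)(96500)(+0.4831) J/mol = −280 kJ/mol.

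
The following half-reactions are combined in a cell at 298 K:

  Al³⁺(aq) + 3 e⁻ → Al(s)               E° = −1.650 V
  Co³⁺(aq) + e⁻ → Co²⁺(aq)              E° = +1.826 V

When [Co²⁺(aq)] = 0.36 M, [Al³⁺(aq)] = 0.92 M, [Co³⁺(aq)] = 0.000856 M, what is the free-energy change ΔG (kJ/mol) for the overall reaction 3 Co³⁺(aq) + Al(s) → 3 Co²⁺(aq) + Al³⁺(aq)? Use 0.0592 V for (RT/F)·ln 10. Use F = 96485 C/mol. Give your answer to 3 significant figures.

−961 kJ/mol

The standard cell potential is +1.826 − (−1.650) = +3.476 V, with n = 3 electrons in the balanced equation.
Here Q = ([Co²⁺(aq)]^3·[Al³⁺(aq)]) / [Co³⁺(aq)]^3 = 6.84×10^7 (log Q = 7.835), giving E = +3.476 − (0.0592/3)·(7.835) = +3.3214 V.
Then ΔG = −nFE = −3 × 96485 × +3.3214 J/mol = −961 kJ/mol.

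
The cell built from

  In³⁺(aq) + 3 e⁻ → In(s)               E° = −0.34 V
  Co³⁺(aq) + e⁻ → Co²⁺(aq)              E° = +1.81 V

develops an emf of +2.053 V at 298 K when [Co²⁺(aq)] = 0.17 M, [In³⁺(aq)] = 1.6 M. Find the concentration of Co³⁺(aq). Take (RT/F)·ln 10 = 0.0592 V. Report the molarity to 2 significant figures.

0.0046 M

Co³⁺/Co²⁺ is the cathode (higher E°); E°cell = +1.81 − (−0.34) = +2.15 V with n = 3.
From the Nernst equation, log Q = n(E° − E)/0.0592 = 3·(+2.15 − (+2.053))/0.0592 = 4.916.
The balanced reaction is 3 Co³⁺(aq) + In(s) → 3 Co²⁺(aq) + In³⁺(aq), so Q = ([Co²⁺(aq)]^3·[In³⁺(aq)]) / [Co³⁺(aq)]^3.
Substituting the known concentrations and solving, log [Co³⁺(aq)] = −2.340 and [Co³⁺(aq)] = 0.0046 M.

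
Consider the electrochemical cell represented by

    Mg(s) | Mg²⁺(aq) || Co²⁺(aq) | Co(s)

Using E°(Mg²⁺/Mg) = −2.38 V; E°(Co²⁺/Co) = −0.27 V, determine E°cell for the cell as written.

+2.11 V

By convention the left-hand electrode in cell notation is the anode (oxidation) and the right-hand electrode is the cathode (reduction).
E°cell = E°(right) − E°(left) = −0.27 − (−2.38) = +2.11 V.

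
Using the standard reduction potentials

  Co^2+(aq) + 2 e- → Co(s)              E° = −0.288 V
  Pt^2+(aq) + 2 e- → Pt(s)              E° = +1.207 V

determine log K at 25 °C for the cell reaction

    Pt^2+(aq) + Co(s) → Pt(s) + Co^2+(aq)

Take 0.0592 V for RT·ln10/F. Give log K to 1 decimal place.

The Pt²⁺/Pt couple is reduced (cathode); E°cell = +1.207 − (−0.288) = +1.495 V with n = 2.
At equilibrium E = 0, so log K = nE°cell / 0.0592 = (2)(+1.495) / 0.0592 = 50.5.

log K = 50.5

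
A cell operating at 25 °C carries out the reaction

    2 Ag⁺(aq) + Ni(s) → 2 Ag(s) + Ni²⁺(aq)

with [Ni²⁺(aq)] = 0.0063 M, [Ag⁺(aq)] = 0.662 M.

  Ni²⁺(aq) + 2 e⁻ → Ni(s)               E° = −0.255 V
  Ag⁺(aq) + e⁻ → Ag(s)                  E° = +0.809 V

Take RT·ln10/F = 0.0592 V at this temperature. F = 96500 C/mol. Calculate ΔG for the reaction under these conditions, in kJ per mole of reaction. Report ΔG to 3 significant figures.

−216 kJ/mol

The standard cell potential is +0.809 − (−0.255) = +1.064 V, with n = 2 electrons in the balanced equation.
Q = [Ni²⁺(aq)] / [Ag⁺(aq)]^2 = 0.0144, so log Q = −1.842 and E = +1.064 − (0.0592/2)(−1.842) = +1.1185 V.
Finally ΔG = −nFE = −(2)(96500 C/mol)(+1.1185 V) = −216 kJ/mol.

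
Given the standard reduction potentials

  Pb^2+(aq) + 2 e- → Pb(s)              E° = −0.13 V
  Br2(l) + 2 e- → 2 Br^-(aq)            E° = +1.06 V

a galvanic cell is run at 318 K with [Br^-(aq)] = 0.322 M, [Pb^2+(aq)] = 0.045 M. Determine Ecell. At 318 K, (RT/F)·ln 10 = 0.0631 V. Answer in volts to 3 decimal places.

Since E°(Br₂/Br⁻) > E°(Pb²⁺/Pb), Br₂/Br⁻ serves as the cathode.
E°cell = E°cat − E°an = +1.06 − (−0.13) = +1.19 V; n = 2.
The balanced reaction is Br2(l) + Pb(s) → 2 Br^-(aq) + Pb^2+(aq), so Q = [Br^-(aq)]^2·[Pb^2+(aq)] = 0.00467 and log Q = −2.331.
By the Nernst equation, E = +1.19 − (0.0631/2)·(−2.331) = +1.264 V.

+1.264 V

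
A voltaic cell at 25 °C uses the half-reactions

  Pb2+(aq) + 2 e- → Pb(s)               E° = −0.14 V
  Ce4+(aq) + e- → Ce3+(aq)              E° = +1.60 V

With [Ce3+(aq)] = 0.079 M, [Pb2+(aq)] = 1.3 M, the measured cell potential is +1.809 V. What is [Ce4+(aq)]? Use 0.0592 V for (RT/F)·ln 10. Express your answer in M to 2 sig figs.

1.3 M

Ce⁴⁺/Ce³⁺ is the cathode (higher E°); E°cell = +1.60 − (−0.14) = +1.74 V with n = 2.
Rearranging E = E° − (0.0592/n)·log Q gives log Q = 2(+1.74 − (+1.809))/0.0592 = −2.331.
Balancing electrons gives 2 Ce4+(aq) + Pb(s) → 2 Ce3+(aq) + Pb2+(aq); thus Q = ([Ce3+(aq)]^2·[Pb2+(aq)]) / [Ce4+(aq)]^2.
Solving for the unknown gives log [Ce4+(aq)] = 0.120, so [Ce4+(aq)] ≈ 1.3 M.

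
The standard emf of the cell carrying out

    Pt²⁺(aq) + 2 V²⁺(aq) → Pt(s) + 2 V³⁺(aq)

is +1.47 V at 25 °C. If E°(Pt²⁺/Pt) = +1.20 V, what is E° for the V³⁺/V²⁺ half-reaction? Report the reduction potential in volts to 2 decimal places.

In the reaction as written the Pt²⁺/Pt couple is reduced (cathode) and V³⁺/V²⁺ is oxidized (anode), so E°cell = E°(Pt²⁺/Pt) − E°(V³⁺/V²⁺).
E°(V³⁺/V²⁺) = E°(cathode) − E°cell = +1.20 − (+1.47) = −0.27 V.

−0.27 V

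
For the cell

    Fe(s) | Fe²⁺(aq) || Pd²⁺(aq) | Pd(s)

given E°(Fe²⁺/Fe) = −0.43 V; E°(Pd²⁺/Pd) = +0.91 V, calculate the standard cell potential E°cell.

By convention the left-hand electrode in cell notation is the anode (oxidation) and the right-hand electrode is the cathode (reduction).
E°cell = E°(right) − E°(left) = +0.91 − (−0.43) = +1.34 V.

+1.34 V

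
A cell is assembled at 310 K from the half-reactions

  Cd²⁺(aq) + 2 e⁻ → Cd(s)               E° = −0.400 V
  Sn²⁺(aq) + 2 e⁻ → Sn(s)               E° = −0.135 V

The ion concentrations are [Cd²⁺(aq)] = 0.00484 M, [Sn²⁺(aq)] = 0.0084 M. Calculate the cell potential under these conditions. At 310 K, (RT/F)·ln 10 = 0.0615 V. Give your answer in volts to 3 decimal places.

+0.272 V

Sn²⁺/Sn is reduced (cathode, E° = −0.135 V) and Cd²⁺/Cd is oxidized (anode).
E°cell = E°cat − E°an = −0.135 − (−0.400) = +0.265 V; n = 2.
The balanced reaction is Sn²⁺(aq) + Cd(s) → Sn(s) + Cd²⁺(aq), so Q = [Cd²⁺(aq)] / [Sn²⁺(aq)] = 0.576 and log Q = −0.239.
By the Nernst equation, E = +0.265 − (0.0615/2)·(−0.239) = +0.272 V.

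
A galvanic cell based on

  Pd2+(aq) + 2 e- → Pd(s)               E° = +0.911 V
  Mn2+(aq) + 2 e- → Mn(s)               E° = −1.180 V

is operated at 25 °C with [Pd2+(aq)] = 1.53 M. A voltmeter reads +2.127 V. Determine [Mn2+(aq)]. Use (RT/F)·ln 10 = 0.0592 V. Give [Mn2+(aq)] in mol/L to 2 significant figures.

With Pd²⁺/Pd at the cathode and Mn²⁺/Mn at the anode, E°cell = +0.911 − (−1.180) = +2.091 V (n = 2).
Since E = E° − (0.0592/n)·log Q, log Q = n(E° − E)/0.0592 = −1.216.
The balanced reaction is Pd2+(aq) + Mn(s) → Pd(s) + Mn2+(aq), so Q = [Mn2+(aq)] / [Pd2+(aq)].
Isolating [Mn2+(aq)] in Q = 10^{−1.216} yields log [Mn2+(aq)] = −1.031, i.e. 0.093 M.

0.093 M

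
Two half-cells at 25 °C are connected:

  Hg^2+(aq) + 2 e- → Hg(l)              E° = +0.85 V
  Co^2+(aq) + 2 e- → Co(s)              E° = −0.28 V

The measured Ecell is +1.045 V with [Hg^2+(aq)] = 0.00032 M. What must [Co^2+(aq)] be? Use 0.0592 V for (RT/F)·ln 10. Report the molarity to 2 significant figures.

0.24 M

Hg²⁺/Hg is the cathode (higher E°); E°cell = +0.85 − (−0.28) = +1.13 V with n = 2.
From the Nernst equation, log Q = n(E° − E)/0.0592 = 2·(+1.13 − (+1.045))/0.0592 = 2.872.
Balancing electrons gives Hg^2+(aq) + Co(s) → Hg(l) + Co^2+(aq); thus Q = [Co^2+(aq)] / [Hg^2+(aq)].
Substituting the known concentrations and solving, log [Co^2+(aq)] = −0.623 and [Co^2+(aq)] = 0.24 M.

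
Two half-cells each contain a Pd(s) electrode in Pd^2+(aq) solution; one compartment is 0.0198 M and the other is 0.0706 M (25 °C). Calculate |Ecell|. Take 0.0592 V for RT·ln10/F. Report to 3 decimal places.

0.016 V

For a concentration cell E°cell = 0, since both electrodes use the same couple.
The compartment with the higher Pd^2+(aq) concentration (0.0706 M) acts as the cathode; ions are reduced there and produced at the dilute (0.0198 M) anode.
With n = 2, Ecell = −(0.0592/2)·log([dilute]/[conc]) = −(0.0592/2)·log(0.0198/0.0706) = +0.016 V.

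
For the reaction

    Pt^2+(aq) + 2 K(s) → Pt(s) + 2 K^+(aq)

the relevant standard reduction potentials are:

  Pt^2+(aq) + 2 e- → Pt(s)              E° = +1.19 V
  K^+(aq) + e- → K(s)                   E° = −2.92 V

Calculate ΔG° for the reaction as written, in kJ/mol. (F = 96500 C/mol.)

−793 kJ/mol

In the reaction as written Pt^2+(aq) is reduced, so the Pt²⁺/Pt couple is the cathode and K⁺/K is the anode.
E°cell = +1.19 − (−2.92) = +4.11 V; balancing electrons gives n = 2.
ΔG° = −nFE°cell = −(2)(96500)(+4.11) J/mol = −793 kJ/mol.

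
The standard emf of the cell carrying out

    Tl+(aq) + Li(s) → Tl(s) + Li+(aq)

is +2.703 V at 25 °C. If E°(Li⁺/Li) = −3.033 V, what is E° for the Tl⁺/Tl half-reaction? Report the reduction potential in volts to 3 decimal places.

−0.330 V

In the reaction as written the Tl⁺/Tl couple is reduced (cathode) and Li⁺/Li is oxidized (anode), so E°cell = E°(Tl⁺/Tl) − E°(Li⁺/Li).
E°(Tl⁺/Tl) = E°cell + E°(anode) = +2.703 + (−3.033) = −0.330 V.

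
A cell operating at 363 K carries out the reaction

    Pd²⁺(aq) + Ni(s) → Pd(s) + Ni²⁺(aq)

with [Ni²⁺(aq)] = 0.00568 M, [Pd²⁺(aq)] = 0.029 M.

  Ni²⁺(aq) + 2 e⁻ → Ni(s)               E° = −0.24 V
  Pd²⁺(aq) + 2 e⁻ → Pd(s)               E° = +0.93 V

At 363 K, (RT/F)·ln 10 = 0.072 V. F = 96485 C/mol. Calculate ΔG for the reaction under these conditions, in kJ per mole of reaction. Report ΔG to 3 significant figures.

The standard cell potential is +0.93 − (−0.24) = +1.17 V, with n = 2 electrons in the balanced equation.
Here Q = [Ni²⁺(aq)] / [Pd²⁺(aq)] = 0.196 (log Q = −0.708), giving E = +1.17 − (0.072/2)·(−0.708) = +1.1955 V.
Then ΔG = −nFE = −2 × 96485 × +1.1955 J/mol = −231 kJ/mol.

−231 kJ/mol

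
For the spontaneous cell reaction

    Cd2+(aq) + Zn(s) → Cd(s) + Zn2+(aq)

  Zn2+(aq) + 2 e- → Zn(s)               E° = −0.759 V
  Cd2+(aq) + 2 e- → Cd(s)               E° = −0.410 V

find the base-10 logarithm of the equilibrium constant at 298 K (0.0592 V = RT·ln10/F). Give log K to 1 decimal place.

The Cd²⁺/Cd couple is reduced (cathode); E°cell = −0.410 − (−0.759) = +0.349 V with n = 2.
At equilibrium E = 0, so log K = nE°cell / 0.0592 = (2)(+0.349) / 0.0592 = 11.8.

log K = 11.8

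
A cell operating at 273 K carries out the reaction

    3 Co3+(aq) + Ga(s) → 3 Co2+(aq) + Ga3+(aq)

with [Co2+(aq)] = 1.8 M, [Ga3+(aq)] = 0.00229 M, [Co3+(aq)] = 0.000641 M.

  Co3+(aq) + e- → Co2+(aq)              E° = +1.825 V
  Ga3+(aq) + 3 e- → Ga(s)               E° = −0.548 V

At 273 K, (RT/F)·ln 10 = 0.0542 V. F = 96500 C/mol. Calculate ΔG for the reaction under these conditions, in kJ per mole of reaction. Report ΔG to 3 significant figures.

The standard cell potential is +1.825 − (−0.548) = +2.373 V, with n = 3 electrons in the balanced equation.
The reaction quotient is ([Co2+(aq)]^3·[Ga3+(aq)]) / [Co3+(aq)]^3 = 5.07×10^7; by Nernst, E = +2.373 − (0.0542/3)(7.705) = +2.2338 V.
Finally ΔG = −nFE = −(3)(96500 C/mol)(+2.2338 V) = −647 kJ/mol.

−647 kJ/mol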